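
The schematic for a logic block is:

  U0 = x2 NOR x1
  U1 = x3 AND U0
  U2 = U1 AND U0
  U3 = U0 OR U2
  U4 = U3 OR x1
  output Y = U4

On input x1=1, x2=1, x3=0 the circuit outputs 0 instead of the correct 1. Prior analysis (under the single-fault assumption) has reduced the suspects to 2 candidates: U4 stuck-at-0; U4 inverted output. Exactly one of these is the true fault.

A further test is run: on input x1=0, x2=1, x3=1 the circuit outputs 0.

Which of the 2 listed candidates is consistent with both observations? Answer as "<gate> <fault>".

U4 stuck-at-0

Evaluate each candidate on input x1=0, x2=1, x3=1:
  U4 stuck-at-0: U0=0, U1=0, U2=0, U3=0, U4=0 [stuck-at-0] → 0 — matches
  U4 inverted output: U0=0, U1=0, U2=0, U3=0, U4=1 [inverted output] → 1 — eliminated
Only U4 stuck-at-0 reproduces the observed 0.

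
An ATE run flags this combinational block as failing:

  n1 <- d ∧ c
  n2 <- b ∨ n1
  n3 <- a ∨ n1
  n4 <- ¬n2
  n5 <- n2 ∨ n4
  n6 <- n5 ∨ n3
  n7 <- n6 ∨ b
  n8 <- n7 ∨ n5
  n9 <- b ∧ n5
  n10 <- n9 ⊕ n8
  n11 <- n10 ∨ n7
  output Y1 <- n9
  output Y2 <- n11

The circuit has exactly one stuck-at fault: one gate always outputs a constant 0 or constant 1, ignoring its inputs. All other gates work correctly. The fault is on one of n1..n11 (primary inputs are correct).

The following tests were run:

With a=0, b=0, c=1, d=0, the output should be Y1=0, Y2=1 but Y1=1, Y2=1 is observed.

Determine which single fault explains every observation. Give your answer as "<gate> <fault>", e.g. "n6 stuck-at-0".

n9 stuck-at-1

Fault-free values for test 1 (a=0, b=0, c=1, d=0): n1=0, n2=0, n3=0, n4=1, n5=1, n6=1, n7=1, n8=1, n9=0, n10=1, n11=1, giving Y1=0, Y2=1. Observed Y1=1, Y2=1.
Test 1: faults giving observed Y1=1, Y2=1 are {n9 stuck-at-1}.
Only n9 stuck-at-1 is consistent with every test.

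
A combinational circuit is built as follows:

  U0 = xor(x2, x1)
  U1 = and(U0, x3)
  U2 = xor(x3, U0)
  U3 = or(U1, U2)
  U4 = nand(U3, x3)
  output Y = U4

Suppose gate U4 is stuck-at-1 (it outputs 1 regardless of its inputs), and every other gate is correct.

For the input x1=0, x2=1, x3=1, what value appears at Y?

Propagate with U4 forced: U0=1, U1=1, U2=0, U3=1, U4=1 [stuck-at-1].
So Y = 1. (Without the fault it would be 0.)

1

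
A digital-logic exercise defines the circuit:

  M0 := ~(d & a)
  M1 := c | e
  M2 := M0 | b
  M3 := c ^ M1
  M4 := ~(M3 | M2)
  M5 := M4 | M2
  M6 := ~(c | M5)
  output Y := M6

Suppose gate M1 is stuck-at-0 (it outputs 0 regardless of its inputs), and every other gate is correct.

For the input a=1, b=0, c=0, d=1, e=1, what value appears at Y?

Propagate with M1 forced: M0=0, M1=0 [stuck-at-0], M2=0, M3=0, M4=1, M5=1, M6=0.
So Y = 0. (Without the fault it would be 1.)

0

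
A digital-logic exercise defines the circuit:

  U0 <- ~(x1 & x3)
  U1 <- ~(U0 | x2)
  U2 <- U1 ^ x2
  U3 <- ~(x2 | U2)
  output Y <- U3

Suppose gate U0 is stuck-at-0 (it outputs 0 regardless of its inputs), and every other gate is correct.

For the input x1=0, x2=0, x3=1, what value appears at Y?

0

Propagate with U0 forced: U0=0 [stuck-at-0], U1=1, U2=1, U3=0.
So Y = 0. (Without the fault it would be 1.)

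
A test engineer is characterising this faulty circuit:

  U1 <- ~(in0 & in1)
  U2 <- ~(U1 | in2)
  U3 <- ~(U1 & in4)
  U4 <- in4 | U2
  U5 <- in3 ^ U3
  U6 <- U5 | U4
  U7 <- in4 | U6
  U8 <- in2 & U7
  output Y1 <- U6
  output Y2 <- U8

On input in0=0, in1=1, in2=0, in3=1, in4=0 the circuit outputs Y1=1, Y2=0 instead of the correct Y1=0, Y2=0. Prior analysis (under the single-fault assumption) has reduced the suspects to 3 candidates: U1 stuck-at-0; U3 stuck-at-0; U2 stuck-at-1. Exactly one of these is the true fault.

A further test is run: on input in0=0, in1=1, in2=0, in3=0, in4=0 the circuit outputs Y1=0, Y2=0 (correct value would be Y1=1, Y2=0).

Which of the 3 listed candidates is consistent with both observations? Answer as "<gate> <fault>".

Evaluate each candidate on input in0=0, in1=1, in2=0, in3=0, in4=0:
  U1 stuck-at-0: U1=0 [stuck-at-0], U2=1, U3=1, U4=1, U5=1, U6=1, U7=1, U8=0 → Y1=1, Y2=0 — eliminated
  U3 stuck-at-0: U1=1, U2=0, U3=0 [stuck-at-0], U4=0, U5=0, U6=0, U7=0, U8=0 → Y1=0, Y2=0 — matches
  U2 stuck-at-1: U1=1, U2=1 [stuck-at-1], U3=1, U4=1, U5=1, U6=1, U7=1, U8=0 → Y1=1, Y2=0 — eliminated
Only U3 stuck-at-0 reproduces the observed Y1=0, Y2=0.

U3 stuck-at-0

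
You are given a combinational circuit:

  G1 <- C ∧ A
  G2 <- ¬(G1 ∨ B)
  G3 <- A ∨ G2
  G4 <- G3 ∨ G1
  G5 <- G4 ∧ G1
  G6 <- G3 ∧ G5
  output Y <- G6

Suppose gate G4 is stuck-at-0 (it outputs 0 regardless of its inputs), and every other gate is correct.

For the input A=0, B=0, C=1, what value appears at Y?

0

Propagate with G4 forced: G1=0, G2=1, G3=1, G4=0 [stuck-at-0], G5=0, G6=0.
So Y = 0. (Same as the fault-free value — the fault is masked on this input.)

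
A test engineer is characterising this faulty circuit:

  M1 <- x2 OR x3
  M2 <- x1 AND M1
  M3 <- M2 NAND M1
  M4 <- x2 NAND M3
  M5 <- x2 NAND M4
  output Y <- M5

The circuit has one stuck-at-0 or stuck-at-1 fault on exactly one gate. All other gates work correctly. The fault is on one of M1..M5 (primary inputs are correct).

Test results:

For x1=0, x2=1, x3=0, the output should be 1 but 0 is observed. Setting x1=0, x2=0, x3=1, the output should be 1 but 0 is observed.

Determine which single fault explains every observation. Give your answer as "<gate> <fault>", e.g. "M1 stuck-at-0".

Fault-free values for test 1 (x1=0, x2=1, x3=0): M1=1, M2=0, M3=1, M4=0, M5=1, giving Y=1. Observed 0.
Test 1: faults giving observed 0 are {M2 stuck-at-1, M3 stuck-at-0, M4 stuck-at-1, M5 stuck-at-0}.
Test 2 (x1=0, x2=0, x3=1): fault-free M1=1, M2=0, M3=1, M4=1, M5=1 → 1; observed 0. Eliminates M2 stuck-at-1, M3 stuck-at-0, M4 stuck-at-1.
Only M5 stuck-at-0 is consistent with every test.

M5 stuck-at-0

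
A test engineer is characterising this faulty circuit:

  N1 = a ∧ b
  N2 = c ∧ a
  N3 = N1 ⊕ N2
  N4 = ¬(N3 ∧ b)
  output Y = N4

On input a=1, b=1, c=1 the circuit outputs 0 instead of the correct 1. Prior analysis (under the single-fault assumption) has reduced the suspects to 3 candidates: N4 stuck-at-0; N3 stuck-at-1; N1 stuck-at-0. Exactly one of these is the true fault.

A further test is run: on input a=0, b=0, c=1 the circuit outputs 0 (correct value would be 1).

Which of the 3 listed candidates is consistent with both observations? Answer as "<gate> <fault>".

Evaluate each candidate on input a=0, b=0, c=1:
  N4 stuck-at-0: N1=0, N2=0, N3=0, N4=0 [stuck-at-0] → 0 — matches
  N3 stuck-at-1: N1=0, N2=0, N3=1 [stuck-at-1], N4=1 → 1 — eliminated
  N1 stuck-at-0: N1=0 [stuck-at-0], N2=0, N3=0, N4=1 → 1 — eliminated
Only N4 stuck-at-0 reproduces the observed 0.

N4 stuck-at-0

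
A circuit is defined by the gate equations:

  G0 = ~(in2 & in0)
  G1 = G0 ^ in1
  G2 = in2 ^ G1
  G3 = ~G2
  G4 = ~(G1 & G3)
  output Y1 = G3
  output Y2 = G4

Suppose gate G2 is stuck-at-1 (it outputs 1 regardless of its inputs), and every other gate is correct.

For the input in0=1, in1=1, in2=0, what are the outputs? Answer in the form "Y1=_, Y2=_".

Y1=0, Y2=1

Propagate with G2 forced: G0=1, G1=0, G2=1 [stuck-at-1], G3=0, G4=1.
So the outputs are Y1=0, Y2=1. (Without the fault they would be Y1=1, Y2=1.)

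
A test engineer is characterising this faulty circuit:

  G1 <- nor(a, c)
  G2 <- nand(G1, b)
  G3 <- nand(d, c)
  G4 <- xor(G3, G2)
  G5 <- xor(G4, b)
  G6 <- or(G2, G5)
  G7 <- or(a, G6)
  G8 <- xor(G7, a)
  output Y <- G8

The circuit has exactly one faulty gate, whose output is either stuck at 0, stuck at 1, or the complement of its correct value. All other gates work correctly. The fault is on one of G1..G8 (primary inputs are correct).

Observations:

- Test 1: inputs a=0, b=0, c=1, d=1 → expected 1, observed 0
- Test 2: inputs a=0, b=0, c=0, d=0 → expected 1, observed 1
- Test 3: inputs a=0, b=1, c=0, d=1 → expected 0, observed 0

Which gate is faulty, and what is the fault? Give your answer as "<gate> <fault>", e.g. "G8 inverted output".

G2 stuck-at-0

Fault-free values for test 1 (a=0, b=0, c=1, d=1): G1=0, G2=1, G3=0, G4=1, G5=1, G6=1, G7=1, G8=1, giving Y=1. Observed 0.
Test 1: faults giving observed 0 are {G2 stuck-at-0, G2 inverted output, G6 stuck-at-0, G6 inverted output, G7 stuck-at-0, G7 inverted output, G8 stuck-at-0, G8 inverted output}.
Test 2 (a=0, b=0, c=0, d=0): fault-free G1=1, G2=1, G3=1, G4=0, G5=0, G6=1, G7=1, G8=1 → 1; observed 1. Eliminates G6 stuck-at-0, G6 inverted output, G7 stuck-at-0, G7 inverted output, G8 stuck-at-0, G8 inverted output.
Test 3 (a=0, b=1, c=0, d=1): fault-free G1=1, G2=0, G3=1, G4=1, G5=0, G6=0, G7=0, G8=0 → 0; observed 0. Eliminates G2 inverted output.
Only G2 stuck-at-0 is consistent with every test.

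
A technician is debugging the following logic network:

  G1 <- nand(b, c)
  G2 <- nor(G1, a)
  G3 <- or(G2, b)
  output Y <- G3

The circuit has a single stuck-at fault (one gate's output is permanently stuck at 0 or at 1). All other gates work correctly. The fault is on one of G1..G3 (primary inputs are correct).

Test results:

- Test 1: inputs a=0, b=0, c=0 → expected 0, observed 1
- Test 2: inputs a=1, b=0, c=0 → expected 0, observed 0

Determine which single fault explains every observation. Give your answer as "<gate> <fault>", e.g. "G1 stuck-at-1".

G1 stuck-at-0

Fault-free values for test 1 (a=0, b=0, c=0): G1=1, G2=0, G3=0, giving Y=0. Observed 1.
Test 1: faults giving observed 1 are {G1 stuck-at-0, G2 stuck-at-1, G3 stuck-at-1}.
Test 2 (a=1, b=0, c=0): fault-free G1=1, G2=0, G3=0 → 0; observed 0. Eliminates G2 stuck-at-1, G3 stuck-at-1.
Only G1 stuck-at-0 is consistent with every test.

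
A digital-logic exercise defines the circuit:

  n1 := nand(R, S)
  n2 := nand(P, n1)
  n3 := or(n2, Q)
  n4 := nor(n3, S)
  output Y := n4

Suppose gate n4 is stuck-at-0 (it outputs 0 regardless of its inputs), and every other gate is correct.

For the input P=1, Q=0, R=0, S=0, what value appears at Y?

Propagate with n4 forced: n1=1, n2=0, n3=0, n4=0 [stuck-at-0].
So Y = 0. (Without the fault it would be 1.)

0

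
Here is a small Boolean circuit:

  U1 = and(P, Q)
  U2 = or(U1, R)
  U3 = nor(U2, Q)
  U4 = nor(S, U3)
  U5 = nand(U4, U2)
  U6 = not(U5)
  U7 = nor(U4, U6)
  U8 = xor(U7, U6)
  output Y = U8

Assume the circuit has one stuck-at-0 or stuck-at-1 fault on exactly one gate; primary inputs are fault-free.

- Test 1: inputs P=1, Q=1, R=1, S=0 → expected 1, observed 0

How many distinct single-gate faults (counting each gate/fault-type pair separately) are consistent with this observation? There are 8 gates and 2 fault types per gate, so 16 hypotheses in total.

Fault-free: U1=1, U2=1, U3=0, U4=1, U5=0, U6=1, U7=0, U8=1 → 1. Observed 0.
  U1: none of the 2 fault types match ✗
  U2: stuck-at-0 ✓; others ✗
  U3: none of the 2 fault types match ✗
  U4: none of the 2 fault types match ✗
  U5: stuck-at-1 ✓; others ✗
  U6: stuck-at-0 ✓; others ✗
  U7: stuck-at-1 ✓; others ✗
  U8: stuck-at-0 ✓; others ✗
Consistent faults: {U2 stuck-at-0, U5 stuck-at-1, U6 stuck-at-0, U7 stuck-at-1, U8 stuck-at-0} — 5 in all.

5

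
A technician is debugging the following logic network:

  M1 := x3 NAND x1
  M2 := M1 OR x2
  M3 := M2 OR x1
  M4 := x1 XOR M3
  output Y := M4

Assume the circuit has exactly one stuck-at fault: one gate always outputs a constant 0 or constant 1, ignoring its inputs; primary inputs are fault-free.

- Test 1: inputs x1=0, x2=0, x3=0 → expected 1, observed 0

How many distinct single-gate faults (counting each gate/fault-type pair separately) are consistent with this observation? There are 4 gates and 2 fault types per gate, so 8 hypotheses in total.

Fault-free: M1=1, M2=1, M3=1, M4=1 → 1. Observed 0.
  M1 stuck-at-0: output 0 ✓
  M1 stuck-at-1: output 1 ✗
  M2 stuck-at-0: output 0 ✓
  M2 stuck-at-1: output 1 ✗
  M3 stuck-at-0: output 0 ✓
  M3 stuck-at-1: output 1 ✗
  M4 stuck-at-0: output 0 ✓
  M4 stuck-at-1: output 1 ✗
Consistent faults: {M1 stuck-at-0, M2 stuck-at-0, M3 stuck-at-0, M4 stuck-at-0} — 4 in all.

4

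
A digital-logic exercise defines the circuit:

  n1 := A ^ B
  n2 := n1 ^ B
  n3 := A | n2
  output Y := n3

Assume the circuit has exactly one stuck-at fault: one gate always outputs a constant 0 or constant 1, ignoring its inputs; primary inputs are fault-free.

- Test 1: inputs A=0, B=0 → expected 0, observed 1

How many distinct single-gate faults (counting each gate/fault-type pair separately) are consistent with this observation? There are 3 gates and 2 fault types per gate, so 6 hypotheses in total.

3

Fault-free: n1=0, n2=0, n3=0 → 0. Observed 1.
  n1 stuck-at-0: output 0 ✗
  n1 stuck-at-1: output 1 ✓
  n2 stuck-at-0: output 0 ✗
  n2 stuck-at-1: output 1 ✓
  n3 stuck-at-0: output 0 ✗
  n3 stuck-at-1: output 1 ✓
Consistent faults: {n1 stuck-at-1, n2 stuck-at-1, n3 stuck-at-1} — 3 in all.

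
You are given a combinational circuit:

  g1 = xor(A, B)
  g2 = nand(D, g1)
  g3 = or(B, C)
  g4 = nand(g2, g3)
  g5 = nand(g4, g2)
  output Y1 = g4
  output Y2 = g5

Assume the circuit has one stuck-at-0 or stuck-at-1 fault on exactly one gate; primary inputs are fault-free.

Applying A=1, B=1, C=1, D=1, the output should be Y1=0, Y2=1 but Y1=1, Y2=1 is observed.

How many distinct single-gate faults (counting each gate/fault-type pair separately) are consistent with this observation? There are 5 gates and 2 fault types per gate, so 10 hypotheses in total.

2

Fault-free: g1=0, g2=1, g3=1, g4=0, g5=1 → Y1=0, Y2=1. Observed Y1=1, Y2=1.
  g1 stuck-at-0: output Y1=0, Y2=1 ✗
  g1 stuck-at-1: output Y1=1, Y2=1 ✓
  g2 stuck-at-0: output Y1=1, Y2=1 ✓
  g2 stuck-at-1: output Y1=0, Y2=1 ✗
  g3 stuck-at-0: output Y1=1, Y2=0 ✗
  g3 stuck-at-1: output Y1=0, Y2=1 ✗
  g4 stuck-at-0: output Y1=0, Y2=1 ✗
  g4 stuck-at-1: output Y1=1, Y2=0 ✗
  g5 stuck-at-0: output Y1=0, Y2=0 ✗
  g5 stuck-at-1: output Y1=0, Y2=1 ✗
Consistent faults: {g1 stuck-at-1, g2 stuck-at-0} — 2 in all.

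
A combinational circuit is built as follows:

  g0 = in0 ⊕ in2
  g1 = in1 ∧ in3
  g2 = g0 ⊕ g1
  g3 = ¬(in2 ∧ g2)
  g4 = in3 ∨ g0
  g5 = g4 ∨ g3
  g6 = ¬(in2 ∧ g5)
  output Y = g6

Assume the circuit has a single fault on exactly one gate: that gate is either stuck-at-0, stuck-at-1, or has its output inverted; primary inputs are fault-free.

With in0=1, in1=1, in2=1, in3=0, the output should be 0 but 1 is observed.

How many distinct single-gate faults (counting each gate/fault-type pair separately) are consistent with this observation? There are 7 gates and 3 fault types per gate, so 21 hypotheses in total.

Fault-free: g0=0, g1=0, g2=0, g3=1, g4=0, g5=1, g6=0 → 0. Observed 1.
  g0: none of the 3 fault types match ✗
  g1: stuck-at-1, inverted output ✓; others ✗
  g2: stuck-at-1, inverted output ✓; others ✗
  g3: stuck-at-0, inverted output ✓; others ✗
  g4: none of the 3 fault types match ✗
  g5: stuck-at-0, inverted output ✓; others ✗
  g6: stuck-at-1, inverted output ✓; others ✗
Consistent faults: {g1 stuck-at-1, g1 inverted output, g2 stuck-at-1, g2 inverted output, g3 stuck-at-0, g3 inverted output, g5 stuck-at-0, g5 inverted output, g6 stuck-at-1, g6 inverted output} — 10 in all.

10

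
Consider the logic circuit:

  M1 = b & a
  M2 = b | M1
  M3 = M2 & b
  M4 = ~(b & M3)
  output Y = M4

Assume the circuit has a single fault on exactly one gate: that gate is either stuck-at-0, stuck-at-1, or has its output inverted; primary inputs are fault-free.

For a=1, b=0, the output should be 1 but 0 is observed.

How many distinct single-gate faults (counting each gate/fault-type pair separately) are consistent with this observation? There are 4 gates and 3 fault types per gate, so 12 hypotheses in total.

Fault-free: M1=0, M2=0, M3=0, M4=1 → 1. Observed 0.
  M1 stuck-at-0: output 1 ✗
  M1 stuck-at-1: output 1 ✗
  M1 inverted output: output 1 ✗
  M2 stuck-at-0: output 1 ✗
  M2 stuck-at-1: output 1 ✗
  M2 inverted output: output 1 ✗
  M3 stuck-at-0: output 1 ✗
  M3 stuck-at-1: output 1 ✗
  M3 inverted output: output 1 ✗
  M4 stuck-at-0: output 0 ✓
  M4 stuck-at-1: output 1 ✗
  M4 inverted output: output 0 ✓
Consistent faults: {M4 stuck-at-0, M4 inverted output} — 2 in all.

2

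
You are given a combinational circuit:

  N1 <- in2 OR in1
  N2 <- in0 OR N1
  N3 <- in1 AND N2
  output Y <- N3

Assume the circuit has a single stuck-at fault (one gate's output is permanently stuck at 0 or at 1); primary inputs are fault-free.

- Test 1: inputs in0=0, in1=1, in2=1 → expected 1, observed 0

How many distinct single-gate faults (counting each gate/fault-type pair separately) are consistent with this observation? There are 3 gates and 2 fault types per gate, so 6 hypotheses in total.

3

Fault-free: N1=1, N2=1, N3=1 → 1. Observed 0.
  N1 stuck-at-0: output 0 ✓
  N1 stuck-at-1: output 1 ✗
  N2 stuck-at-0: output 0 ✓
  N2 stuck-at-1: output 1 ✗
  N3 stuck-at-0: output 0 ✓
  N3 stuck-at-1: output 1 ✗
Consistent faults: {N1 stuck-at-0, N2 stuck-at-0, N3 stuck-at-0} — 3 in all.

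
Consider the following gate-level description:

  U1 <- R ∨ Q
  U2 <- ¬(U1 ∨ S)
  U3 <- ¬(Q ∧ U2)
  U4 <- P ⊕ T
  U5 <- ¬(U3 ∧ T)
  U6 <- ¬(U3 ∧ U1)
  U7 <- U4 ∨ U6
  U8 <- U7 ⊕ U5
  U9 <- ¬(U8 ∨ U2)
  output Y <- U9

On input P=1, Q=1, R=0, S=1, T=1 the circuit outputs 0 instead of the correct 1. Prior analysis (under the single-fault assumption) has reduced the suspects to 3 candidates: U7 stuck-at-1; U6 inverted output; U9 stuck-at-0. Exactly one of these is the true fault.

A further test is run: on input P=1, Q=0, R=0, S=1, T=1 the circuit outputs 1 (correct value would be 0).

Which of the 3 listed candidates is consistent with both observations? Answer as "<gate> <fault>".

U6 inverted output

Evaluate each candidate on input P=1, Q=0, R=0, S=1, T=1:
  U7 stuck-at-1: U1=0, U2=0, U3=1, U4=0, U5=0, U6=1, U7=1 [stuck-at-1], U8=1, U9=0 → 0 — eliminated
  U6 inverted output: U1=0, U2=0, U3=1, U4=0, U5=0, U6=0 [inverted output], U7=0, U8=0, U9=1 → 1 — matches
  U9 stuck-at-0: U1=0, U2=0, U3=1, U4=0, U5=0, U6=1, U7=1, U8=1, U9=0 [stuck-at-0] → 0 — eliminated
Only U6 inverted output reproduces the observed 1.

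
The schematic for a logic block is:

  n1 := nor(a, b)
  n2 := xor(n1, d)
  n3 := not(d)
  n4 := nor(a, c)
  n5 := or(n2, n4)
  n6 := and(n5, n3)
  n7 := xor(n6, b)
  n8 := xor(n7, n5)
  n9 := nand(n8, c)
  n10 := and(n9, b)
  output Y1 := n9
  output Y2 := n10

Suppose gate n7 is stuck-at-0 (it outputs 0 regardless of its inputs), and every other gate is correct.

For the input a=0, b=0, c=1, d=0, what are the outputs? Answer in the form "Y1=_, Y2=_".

Y1=0, Y2=0

Propagate with n7 forced: n1=1, n2=1, n3=1, n4=0, n5=1, n6=1, n7=0 [stuck-at-0], n8=1, n9=0, n10=0.
So the outputs are Y1=0, Y2=0. (Without the fault they would be Y1=1, Y2=0.)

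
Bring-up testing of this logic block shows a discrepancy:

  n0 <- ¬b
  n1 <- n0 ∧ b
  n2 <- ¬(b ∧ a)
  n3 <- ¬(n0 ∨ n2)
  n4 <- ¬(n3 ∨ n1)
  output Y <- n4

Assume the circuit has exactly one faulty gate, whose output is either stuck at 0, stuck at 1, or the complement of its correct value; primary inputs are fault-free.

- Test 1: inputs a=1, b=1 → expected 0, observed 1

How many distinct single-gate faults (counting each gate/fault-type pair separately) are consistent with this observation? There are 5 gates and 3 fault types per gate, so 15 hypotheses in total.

6

Fault-free: n0=0, n1=0, n2=0, n3=1, n4=0 → 0. Observed 1.
  n0: none of the 3 fault types match ✗
  n1: none of the 3 fault types match ✗
  n2: stuck-at-1, inverted output ✓; others ✗
  n3: stuck-at-0, inverted output ✓; others ✗
  n4: stuck-at-1, inverted output ✓; others ✗
Consistent faults: {n2 stuck-at-1, n2 inverted output, n3 stuck-at-0, n3 inverted output, n4 stuck-at-1, n4 inverted output} — 6 in all.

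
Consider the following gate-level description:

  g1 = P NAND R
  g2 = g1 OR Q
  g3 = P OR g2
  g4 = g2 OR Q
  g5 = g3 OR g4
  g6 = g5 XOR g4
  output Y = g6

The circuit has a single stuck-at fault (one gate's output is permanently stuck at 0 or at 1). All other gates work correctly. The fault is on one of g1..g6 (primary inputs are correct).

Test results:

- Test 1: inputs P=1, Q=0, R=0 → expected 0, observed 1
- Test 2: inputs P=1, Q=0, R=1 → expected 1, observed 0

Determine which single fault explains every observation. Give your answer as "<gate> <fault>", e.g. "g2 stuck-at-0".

g5 stuck-at-0

Fault-free values for test 1 (P=1, Q=0, R=0): g1=1, g2=1, g3=1, g4=1, g5=1, g6=0, giving Y=0. Observed 1.
Test 1: faults giving observed 1 are {g1 stuck-at-0, g2 stuck-at-0, g4 stuck-at-0, g5 stuck-at-0, g6 stuck-at-1}.
Test 2 (P=1, Q=0, R=1): fault-free g1=0, g2=0, g3=1, g4=0, g5=1, g6=1 → 1; observed 0. Eliminates g1 stuck-at-0, g2 stuck-at-0, g4 stuck-at-0, g6 stuck-at-1.
Only g5 stuck-at-0 is consistent with every test.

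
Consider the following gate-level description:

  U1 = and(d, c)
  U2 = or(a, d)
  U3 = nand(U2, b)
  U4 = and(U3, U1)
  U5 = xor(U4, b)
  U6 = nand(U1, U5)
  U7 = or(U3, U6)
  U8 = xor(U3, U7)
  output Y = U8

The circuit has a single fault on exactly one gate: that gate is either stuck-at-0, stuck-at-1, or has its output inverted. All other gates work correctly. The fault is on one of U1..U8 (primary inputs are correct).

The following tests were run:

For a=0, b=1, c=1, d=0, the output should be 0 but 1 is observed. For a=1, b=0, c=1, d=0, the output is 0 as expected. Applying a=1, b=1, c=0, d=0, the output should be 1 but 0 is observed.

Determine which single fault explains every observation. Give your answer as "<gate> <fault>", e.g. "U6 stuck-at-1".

Fault-free values for test 1 (a=0, b=1, c=1, d=0): U1=0, U2=0, U3=1, U4=0, U5=1, U6=1, U7=1, U8=0, giving Y=0. Observed 1.
Test 1: faults giving observed 1 are {U2 stuck-at-1, U2 inverted output, U3 stuck-at-0, U3 inverted output, U7 stuck-at-0, U7 inverted output, U8 stuck-at-1, U8 inverted output}.
Test 2 (a=1, b=0, c=1, d=0): fault-free U1=0, U2=1, U3=1, U4=0, U5=0, U6=1, U7=1, U8=0 → 0; observed 0. Eliminates U3 stuck-at-0, U3 inverted output, U7 stuck-at-0, U7 inverted output, U8 stuck-at-1, U8 inverted output.
Test 3 (a=1, b=1, c=0, d=0): fault-free U1=0, U2=1, U3=0, U4=0, U5=1, U6=1, U7=1, U8=1 → 1; observed 0. Eliminates U2 stuck-at-1.
Only U2 inverted output is consistent with every test.

U2 inverted output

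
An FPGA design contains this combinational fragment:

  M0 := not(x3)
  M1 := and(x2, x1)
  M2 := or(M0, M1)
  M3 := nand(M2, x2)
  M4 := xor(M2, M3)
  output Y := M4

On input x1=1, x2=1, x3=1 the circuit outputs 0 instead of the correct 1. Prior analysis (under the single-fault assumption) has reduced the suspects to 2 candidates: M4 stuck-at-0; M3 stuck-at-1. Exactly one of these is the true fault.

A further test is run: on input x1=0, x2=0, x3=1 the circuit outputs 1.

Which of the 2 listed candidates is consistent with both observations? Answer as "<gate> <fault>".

Evaluate each candidate on input x1=0, x2=0, x3=1:
  M4 stuck-at-0: M0=0, M1=0, M2=0, M3=1, M4=0 [stuck-at-0] → 0 — eliminated
  M3 stuck-at-1: M0=0, M1=0, M2=0, M3=1 [stuck-at-1], M4=1 → 1 — matches
Only M3 stuck-at-1 reproduces the observed 1.

M3 stuck-at-1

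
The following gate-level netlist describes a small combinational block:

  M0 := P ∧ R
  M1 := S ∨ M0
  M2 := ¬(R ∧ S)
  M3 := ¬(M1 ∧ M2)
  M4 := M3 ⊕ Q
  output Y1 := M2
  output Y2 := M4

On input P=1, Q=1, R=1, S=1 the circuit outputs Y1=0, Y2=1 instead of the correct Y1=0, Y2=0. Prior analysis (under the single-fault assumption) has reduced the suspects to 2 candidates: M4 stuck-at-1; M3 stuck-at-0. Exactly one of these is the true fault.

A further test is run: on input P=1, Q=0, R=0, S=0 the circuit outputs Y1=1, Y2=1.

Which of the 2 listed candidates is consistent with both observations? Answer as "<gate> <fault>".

Evaluate each candidate on input P=1, Q=0, R=0, S=0:
  M4 stuck-at-1: M0=0, M1=0, M2=1, M3=1, M4=1 [stuck-at-1] → Y1=1, Y2=1 — matches
  M3 stuck-at-0: M0=0, M1=0, M2=1, M3=0 [stuck-at-0], M4=0 → Y1=1, Y2=0 — eliminated
Only M4 stuck-at-1 reproduces the observed Y1=1, Y2=1.

M4 stuck-at-1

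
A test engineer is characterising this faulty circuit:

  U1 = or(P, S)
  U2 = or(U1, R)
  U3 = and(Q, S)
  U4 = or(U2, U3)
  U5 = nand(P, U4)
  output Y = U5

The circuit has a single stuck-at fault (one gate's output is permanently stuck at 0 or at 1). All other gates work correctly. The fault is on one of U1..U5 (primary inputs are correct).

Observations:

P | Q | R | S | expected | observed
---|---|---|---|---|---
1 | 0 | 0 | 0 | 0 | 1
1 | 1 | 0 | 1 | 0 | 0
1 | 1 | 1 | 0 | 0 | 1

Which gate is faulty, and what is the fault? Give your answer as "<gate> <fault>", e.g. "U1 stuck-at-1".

U2 stuck-at-0

Fault-free values for test 1 (P=1, Q=0, R=0, S=0): U1=1, U2=1, U3=0, U4=1, U5=0, giving Y=0. Observed 1.
Test 1: faults giving observed 1 are {U1 stuck-at-0, U2 stuck-at-0, U4 stuck-at-0, U5 stuck-at-1}.
Test 2 (P=1, Q=1, R=0, S=1): fault-free U1=1, U2=1, U3=1, U4=1, U5=0 → 0; observed 0. Eliminates U4 stuck-at-0, U5 stuck-at-1.
Test 3 (P=1, Q=1, R=1, S=0): fault-free U1=1, U2=1, U3=0, U4=1, U5=0 → 0; observed 1. Eliminates U1 stuck-at-0.
Only U2 stuck-at-0 is consistent with every test.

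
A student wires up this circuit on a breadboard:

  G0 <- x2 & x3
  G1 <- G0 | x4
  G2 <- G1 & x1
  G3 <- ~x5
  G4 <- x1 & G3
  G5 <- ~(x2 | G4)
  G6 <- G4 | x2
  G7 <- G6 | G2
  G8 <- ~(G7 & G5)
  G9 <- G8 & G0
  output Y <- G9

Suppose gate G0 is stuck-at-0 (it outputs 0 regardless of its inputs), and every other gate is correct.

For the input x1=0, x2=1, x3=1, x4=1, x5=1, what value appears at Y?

Propagate with G0 forced: G0=0 [stuck-at-0], G1=1, G2=0, G3=0, G4=0, G5=0, G6=1, G7=1, G8=1, G9=0.
So Y = 0. (Without the fault it would be 1.)

0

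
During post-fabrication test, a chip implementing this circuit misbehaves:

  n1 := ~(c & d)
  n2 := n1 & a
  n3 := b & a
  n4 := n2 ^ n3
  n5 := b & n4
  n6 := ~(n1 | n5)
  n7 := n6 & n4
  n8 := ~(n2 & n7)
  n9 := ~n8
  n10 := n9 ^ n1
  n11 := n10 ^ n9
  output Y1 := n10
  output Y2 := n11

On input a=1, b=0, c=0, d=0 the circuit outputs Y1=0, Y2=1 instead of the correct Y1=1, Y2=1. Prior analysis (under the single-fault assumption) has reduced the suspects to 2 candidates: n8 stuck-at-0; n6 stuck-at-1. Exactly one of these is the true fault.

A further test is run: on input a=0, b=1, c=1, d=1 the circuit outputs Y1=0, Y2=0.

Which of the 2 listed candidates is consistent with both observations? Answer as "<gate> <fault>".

Evaluate each candidate on input a=0, b=1, c=1, d=1:
  n8 stuck-at-0: n1=0, n2=0, n3=0, n4=0, n5=0, n6=1, n7=0, n8=0 [stuck-at-0], n9=1, n10=1, n11=0 → Y1=1, Y2=0 — eliminated
  n6 stuck-at-1: n1=0, n2=0, n3=0, n4=0, n5=0, n6=1 [stuck-at-1], n7=0, n8=1, n9=0, n10=0, n11=0 → Y1=0, Y2=0 — matches
Only n6 stuck-at-1 reproduces the observed Y1=0, Y2=0.

n6 stuck-at-1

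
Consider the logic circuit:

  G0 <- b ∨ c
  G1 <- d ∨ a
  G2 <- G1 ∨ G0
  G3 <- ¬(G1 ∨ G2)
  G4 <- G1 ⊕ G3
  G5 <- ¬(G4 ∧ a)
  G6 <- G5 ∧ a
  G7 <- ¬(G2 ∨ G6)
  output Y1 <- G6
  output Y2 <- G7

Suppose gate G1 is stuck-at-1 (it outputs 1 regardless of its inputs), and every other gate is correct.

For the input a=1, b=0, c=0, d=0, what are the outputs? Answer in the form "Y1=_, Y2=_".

Y1=0, Y2=0

Propagate with G1 forced: G0=0, G1=1 [stuck-at-1], G2=1, G3=0, G4=1, G5=0, G6=0, G7=0.
So the outputs are Y1=0, Y2=0. (Same as the fault-free value — the fault is masked on this input.)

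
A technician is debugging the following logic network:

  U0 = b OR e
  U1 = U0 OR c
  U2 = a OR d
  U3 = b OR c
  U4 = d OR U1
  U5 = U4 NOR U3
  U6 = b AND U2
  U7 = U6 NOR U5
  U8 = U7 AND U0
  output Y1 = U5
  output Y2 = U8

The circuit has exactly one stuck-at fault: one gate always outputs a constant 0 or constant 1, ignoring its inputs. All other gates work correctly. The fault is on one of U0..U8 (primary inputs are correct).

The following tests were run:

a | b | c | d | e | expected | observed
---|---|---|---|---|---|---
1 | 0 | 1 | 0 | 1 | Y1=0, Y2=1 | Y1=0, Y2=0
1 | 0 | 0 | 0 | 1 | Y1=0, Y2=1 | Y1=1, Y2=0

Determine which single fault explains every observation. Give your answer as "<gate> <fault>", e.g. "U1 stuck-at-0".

U0 stuck-at-0

Fault-free values for test 1 (a=1, b=0, c=1, d=0, e=1): U0=1, U1=1, U2=1, U3=1, U4=1, U5=0, U6=0, U7=1, U8=1, giving Y1=0, Y2=1. Observed Y1=0, Y2=0.
Test 1: faults giving observed Y1=0, Y2=0 are {U0 stuck-at-0, U6 stuck-at-1, U7 stuck-at-0, U8 stuck-at-0}.
Test 2 (a=1, b=0, c=0, d=0, e=1): fault-free U0=1, U1=1, U2=1, U3=0, U4=1, U5=0, U6=0, U7=1, U8=1 → Y1=0, Y2=1; observed Y1=1, Y2=0. Eliminates U6 stuck-at-1, U7 stuck-at-0, U8 stuck-at-0.
Only U0 stuck-at-0 is consistent with every test.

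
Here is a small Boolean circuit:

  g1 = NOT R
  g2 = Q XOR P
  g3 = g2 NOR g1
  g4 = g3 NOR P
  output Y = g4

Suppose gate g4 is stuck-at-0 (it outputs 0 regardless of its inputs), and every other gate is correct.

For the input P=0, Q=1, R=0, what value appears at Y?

0

Propagate with g4 forced: g1=1, g2=1, g3=0, g4=0 [stuck-at-0].
So Y = 0. (Without the fault it would be 1.)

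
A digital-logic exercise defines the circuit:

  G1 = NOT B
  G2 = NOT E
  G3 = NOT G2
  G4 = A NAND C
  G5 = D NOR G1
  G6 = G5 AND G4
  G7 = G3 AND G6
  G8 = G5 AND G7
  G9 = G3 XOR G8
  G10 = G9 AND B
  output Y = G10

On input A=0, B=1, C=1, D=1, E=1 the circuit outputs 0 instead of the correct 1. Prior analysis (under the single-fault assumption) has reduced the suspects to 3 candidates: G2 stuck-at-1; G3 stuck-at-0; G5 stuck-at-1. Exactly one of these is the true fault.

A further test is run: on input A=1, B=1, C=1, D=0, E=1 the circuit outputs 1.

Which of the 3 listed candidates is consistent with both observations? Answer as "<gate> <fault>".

Evaluate each candidate on input A=1, B=1, C=1, D=0, E=1:
  G2 stuck-at-1: G1=0, G2=1 [stuck-at-1], G3=0, G4=0, G5=1, G6=0, G7=0, G8=0, G9=0, G10=0 → 0 — eliminated
  G3 stuck-at-0: G1=0, G2=0, G3=0 [stuck-at-0], G4=0, G5=1, G6=0, G7=0, G8=0, G9=0, G10=0 → 0 — eliminated
  G5 stuck-at-1: G1=0, G2=0, G3=1, G4=0, G5=1 [stuck-at-1], G6=0, G7=0, G8=0, G9=1, G10=1 → 1 — matches
Only G5 stuck-at-1 reproduces the observed 1.

G5 stuck-at-1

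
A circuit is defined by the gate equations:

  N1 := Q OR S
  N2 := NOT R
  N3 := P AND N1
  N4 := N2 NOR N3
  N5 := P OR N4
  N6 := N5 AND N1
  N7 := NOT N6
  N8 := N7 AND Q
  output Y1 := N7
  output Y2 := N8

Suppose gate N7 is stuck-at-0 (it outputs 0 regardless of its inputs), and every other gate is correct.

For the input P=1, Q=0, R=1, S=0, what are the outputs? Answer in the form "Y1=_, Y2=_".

Y1=0, Y2=0

Propagate with N7 forced: N1=0, N2=0, N3=0, N4=1, N5=1, N6=0, N7=0 [stuck-at-0], N8=0.
So the outputs are Y1=0, Y2=0. (Without the fault they would be Y1=1, Y2=0.)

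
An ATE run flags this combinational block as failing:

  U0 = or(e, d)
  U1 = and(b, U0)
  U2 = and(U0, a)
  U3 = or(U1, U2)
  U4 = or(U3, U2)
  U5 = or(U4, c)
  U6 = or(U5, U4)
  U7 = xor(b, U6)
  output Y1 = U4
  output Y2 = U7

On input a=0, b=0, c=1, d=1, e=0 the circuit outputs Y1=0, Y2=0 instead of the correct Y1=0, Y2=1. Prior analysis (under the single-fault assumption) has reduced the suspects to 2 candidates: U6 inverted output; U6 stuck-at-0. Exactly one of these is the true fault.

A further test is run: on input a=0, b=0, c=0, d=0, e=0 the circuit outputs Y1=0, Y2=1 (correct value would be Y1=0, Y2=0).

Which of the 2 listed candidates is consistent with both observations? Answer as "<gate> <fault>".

U6 inverted output

Evaluate each candidate on input a=0, b=0, c=0, d=0, e=0:
  U6 inverted output: U0=0, U1=0, U2=0, U3=0, U4=0, U5=0, U6=1 [inverted output], U7=1 → Y1=0, Y2=1 — matches
  U6 stuck-at-0: U0=0, U1=0, U2=0, U3=0, U4=0, U5=0, U6=0 [stuck-at-0], U7=0 → Y1=0, Y2=0 — eliminated
Only U6 inverted output reproduces the observed Y1=0, Y2=1.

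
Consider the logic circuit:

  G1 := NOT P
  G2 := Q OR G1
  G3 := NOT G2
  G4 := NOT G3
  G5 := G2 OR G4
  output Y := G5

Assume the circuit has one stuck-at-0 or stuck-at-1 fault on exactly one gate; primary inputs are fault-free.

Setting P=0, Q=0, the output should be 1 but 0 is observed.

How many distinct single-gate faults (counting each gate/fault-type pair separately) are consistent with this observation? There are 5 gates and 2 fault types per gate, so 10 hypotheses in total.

Fault-free: G1=1, G2=1, G3=0, G4=1, G5=1 → 1. Observed 0.
  G1 stuck-at-0: output 0 ✓
  G1 stuck-at-1: output 1 ✗
  G2 stuck-at-0: output 0 ✓
  G2 stuck-at-1: output 1 ✗
  G3 stuck-at-0: output 1 ✗
  G3 stuck-at-1: output 1 ✗
  G4 stuck-at-0: output 1 ✗
  G4 stuck-at-1: output 1 ✗
  G5 stuck-at-0: output 0 ✓
  G5 stuck-at-1: output 1 ✗
Consistent faults: {G1 stuck-at-0, G2 stuck-at-0, G5 stuck-at-0} — 3 in all.

3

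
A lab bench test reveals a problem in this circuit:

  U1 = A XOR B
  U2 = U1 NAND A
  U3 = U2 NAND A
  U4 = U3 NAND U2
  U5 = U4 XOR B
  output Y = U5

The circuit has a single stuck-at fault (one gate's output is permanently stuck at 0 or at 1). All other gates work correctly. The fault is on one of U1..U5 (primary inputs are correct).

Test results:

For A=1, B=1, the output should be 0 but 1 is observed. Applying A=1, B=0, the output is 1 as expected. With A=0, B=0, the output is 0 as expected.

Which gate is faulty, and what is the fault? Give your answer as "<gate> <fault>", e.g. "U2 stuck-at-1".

U3 stuck-at-1

Fault-free values for test 1 (A=1, B=1): U1=0, U2=1, U3=0, U4=1, U5=0, giving Y=0. Observed 1.
Test 1: faults giving observed 1 are {U3 stuck-at-1, U4 stuck-at-0, U5 stuck-at-1}.
Test 2 (A=1, B=0): fault-free U1=1, U2=0, U3=1, U4=1, U5=1 → 1; observed 1. Eliminates U4 stuck-at-0.
Test 3 (A=0, B=0): fault-free U1=0, U2=1, U3=1, U4=0, U5=0 → 0; observed 0. Eliminates U5 stuck-at-1.
Only U3 stuck-at-1 is consistent with every test.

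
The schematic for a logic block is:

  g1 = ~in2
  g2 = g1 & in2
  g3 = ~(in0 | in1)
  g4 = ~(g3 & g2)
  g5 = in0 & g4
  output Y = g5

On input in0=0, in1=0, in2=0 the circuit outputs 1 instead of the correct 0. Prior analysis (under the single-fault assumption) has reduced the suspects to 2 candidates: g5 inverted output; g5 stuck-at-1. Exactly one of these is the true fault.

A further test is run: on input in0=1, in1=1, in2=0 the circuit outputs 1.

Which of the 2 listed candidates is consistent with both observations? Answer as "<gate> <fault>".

Evaluate each candidate on input in0=1, in1=1, in2=0:
  g5 inverted output: g1=1, g2=0, g3=0, g4=1, g5=0 [inverted output] → 0 — eliminated
  g5 stuck-at-1: g1=1, g2=0, g3=0, g4=1, g5=1 [stuck-at-1] → 1 — matches
Only g5 stuck-at-1 reproduces the observed 1.

g5 stuck-at-1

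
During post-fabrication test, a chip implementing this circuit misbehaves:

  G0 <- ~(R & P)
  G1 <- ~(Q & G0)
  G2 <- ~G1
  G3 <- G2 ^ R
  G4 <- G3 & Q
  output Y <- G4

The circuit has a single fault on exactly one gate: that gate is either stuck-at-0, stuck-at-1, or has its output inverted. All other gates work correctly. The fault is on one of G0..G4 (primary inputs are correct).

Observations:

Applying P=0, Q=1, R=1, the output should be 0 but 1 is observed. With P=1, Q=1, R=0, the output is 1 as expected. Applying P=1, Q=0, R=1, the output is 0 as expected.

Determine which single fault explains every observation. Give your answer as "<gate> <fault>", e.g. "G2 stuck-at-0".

Fault-free values for test 1 (P=0, Q=1, R=1): G0=1, G1=0, G2=1, G3=0, G4=0, giving Y=0. Observed 1.
Test 1: faults giving observed 1 are {G0 stuck-at-0, G0 inverted output, G1 stuck-at-1, G1 inverted output, G2 stuck-at-0, G2 inverted output, G3 stuck-at-1, G3 inverted output, G4 stuck-at-1, G4 inverted output}.
Test 2 (P=1, Q=1, R=0): fault-free G0=1, G1=0, G2=1, G3=1, G4=1 → 1; observed 1. Eliminates G0 stuck-at-0, G0 inverted output, G1 stuck-at-1, G1 inverted output, G2 stuck-at-0, G2 inverted output, G3 inverted output, G4 inverted output.
Test 3 (P=1, Q=0, R=1): fault-free G0=0, G1=1, G2=0, G3=1, G4=0 → 0; observed 0. Eliminates G4 stuck-at-1.
Only G3 stuck-at-1 is consistent with every test.

G3 stuck-at-1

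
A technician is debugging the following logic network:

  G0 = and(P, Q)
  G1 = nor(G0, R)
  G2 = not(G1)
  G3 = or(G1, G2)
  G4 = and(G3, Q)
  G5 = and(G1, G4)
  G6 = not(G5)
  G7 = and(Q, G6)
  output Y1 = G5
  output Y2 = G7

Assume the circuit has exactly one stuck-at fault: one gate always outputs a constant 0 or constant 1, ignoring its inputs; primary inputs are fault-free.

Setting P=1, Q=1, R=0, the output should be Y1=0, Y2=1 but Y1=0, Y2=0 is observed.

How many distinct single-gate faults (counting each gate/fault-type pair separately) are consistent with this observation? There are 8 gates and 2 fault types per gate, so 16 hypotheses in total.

Fault-free: G0=1, G1=0, G2=1, G3=1, G4=1, G5=0, G6=1, G7=1 → Y1=0, Y2=1. Observed Y1=0, Y2=0.
  G0: none of the 2 fault types match ✗
  G1: none of the 2 fault types match ✗
  G2: none of the 2 fault types match ✗
  G3: none of the 2 fault types match ✗
  G4: none of the 2 fault types match ✗
  G5: none of the 2 fault types match ✗
  G6: stuck-at-0 ✓; others ✗
  G7: stuck-at-0 ✓; others ✗
Consistent faults: {G6 stuck-at-0, G7 stuck-at-0} — 2 in all.

2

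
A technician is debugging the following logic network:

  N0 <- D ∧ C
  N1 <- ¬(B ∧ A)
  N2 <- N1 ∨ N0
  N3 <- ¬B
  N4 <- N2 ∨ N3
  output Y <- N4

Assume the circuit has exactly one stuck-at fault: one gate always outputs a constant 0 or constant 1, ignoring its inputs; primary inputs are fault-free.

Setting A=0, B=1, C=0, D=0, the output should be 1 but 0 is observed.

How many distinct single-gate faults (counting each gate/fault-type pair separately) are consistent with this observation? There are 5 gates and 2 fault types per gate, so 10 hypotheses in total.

Fault-free: N0=0, N1=1, N2=1, N3=0, N4=1 → 1. Observed 0.
  N0 stuck-at-0: output 1 ✗
  N0 stuck-at-1: output 1 ✗
  N1 stuck-at-0: output 0 ✓
  N1 stuck-at-1: output 1 ✗
  N2 stuck-at-0: output 0 ✓
  N2 stuck-at-1: output 1 ✗
  N3 stuck-at-0: output 1 ✗
  N3 stuck-at-1: output 1 ✗
  N4 stuck-at-0: output 0 ✓
  N4 stuck-at-1: output 1 ✗
Consistent faults: {N1 stuck-at-0, N2 stuck-at-0, N4 stuck-at-0} — 3 in all.

3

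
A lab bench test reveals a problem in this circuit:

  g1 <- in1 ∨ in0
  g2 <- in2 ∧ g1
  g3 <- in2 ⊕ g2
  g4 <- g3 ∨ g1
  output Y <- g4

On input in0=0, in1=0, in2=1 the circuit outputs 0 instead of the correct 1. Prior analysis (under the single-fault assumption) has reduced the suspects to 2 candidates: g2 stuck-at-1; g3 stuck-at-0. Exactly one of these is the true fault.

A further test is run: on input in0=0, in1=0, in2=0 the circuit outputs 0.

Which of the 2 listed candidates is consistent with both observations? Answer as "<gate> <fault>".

Evaluate each candidate on input in0=0, in1=0, in2=0:
  g2 stuck-at-1: g1=0, g2=1 [stuck-at-1], g3=1, g4=1 → 1 — eliminated
  g3 stuck-at-0: g1=0, g2=0, g3=0 [stuck-at-0], g4=0 → 0 — matches
Only g3 stuck-at-0 reproduces the observed 0.

g3 stuck-at-0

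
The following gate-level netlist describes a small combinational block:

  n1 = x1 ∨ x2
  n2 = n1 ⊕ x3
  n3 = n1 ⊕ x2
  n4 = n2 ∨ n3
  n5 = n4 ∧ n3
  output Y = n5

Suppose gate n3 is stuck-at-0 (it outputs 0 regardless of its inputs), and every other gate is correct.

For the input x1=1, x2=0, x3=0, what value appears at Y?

0

Propagate with n3 forced: n1=1, n2=1, n3=0 [stuck-at-0], n4=1, n5=0.
So Y = 0. (Without the fault it would be 1.)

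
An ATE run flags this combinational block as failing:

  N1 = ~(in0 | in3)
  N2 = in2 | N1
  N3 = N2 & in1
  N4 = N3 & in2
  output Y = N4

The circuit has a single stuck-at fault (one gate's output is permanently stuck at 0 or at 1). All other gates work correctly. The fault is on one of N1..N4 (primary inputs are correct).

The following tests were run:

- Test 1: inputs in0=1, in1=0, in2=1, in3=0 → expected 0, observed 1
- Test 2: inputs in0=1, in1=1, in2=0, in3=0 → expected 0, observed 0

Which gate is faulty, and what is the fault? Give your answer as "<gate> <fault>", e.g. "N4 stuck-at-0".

N3 stuck-at-1

Fault-free values for test 1 (in0=1, in1=0, in2=1, in3=0): N1=0, N2=1, N3=0, N4=0, giving Y=0. Observed 1.
Test 1: faults giving observed 1 are {N3 stuck-at-1, N4 stuck-at-1}.
Test 2 (in0=1, in1=1, in2=0, in3=0): fault-free N1=0, N2=0, N3=0, N4=0 → 0; observed 0. Eliminates N4 stuck-at-1.
Only N3 stuck-at-1 is consistent with every test.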